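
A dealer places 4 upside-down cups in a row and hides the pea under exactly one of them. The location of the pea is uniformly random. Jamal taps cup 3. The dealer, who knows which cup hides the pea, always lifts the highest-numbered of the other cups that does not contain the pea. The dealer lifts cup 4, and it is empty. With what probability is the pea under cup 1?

1/3

Condition on the true location of the pea.
If it is under any of cups 1, 2, and 3 (prior 1/4 each): cup 4 is the highest-numbered option available, probability 1; weight (1/4)·1 = 1/4 each.
If it is under cup 4 (prior 1/4): the dealer opened cup 4, so this case is ruled out; weight (1/4)·0 = 0.
The weights sum to 3/4.
So P(the pea under cup 1 | the dealer opened cup 4) = (1/4) / (3/4) = 1/3.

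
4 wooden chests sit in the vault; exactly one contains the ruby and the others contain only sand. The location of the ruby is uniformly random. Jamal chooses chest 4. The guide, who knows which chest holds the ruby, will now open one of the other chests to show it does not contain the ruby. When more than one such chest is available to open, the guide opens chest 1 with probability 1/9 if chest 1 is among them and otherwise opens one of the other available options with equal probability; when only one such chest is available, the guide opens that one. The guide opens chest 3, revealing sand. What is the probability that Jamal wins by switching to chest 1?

3/11

Consider each possible location of the ruby in turn.
If it is in chest 1 (prior 1/4): chest 1 holds the prize so is unavailable; the guide chooses uniformly among the 2 others, probability 1/2; weight (1/4)·(1/2) = 1/8.
If it is in chest 2 (prior 1/4): chest 1 is available but not opened, probability 8/9; weight (1/4)·(8/9) = 2/9.
If it is in chest 3 (prior 1/4): the guide opened chest 3, so this case is ruled out; weight (1/4)·0 = 0.
If it is in chest 4 (prior 1/4): chest 1 is available but not opened; chest 3 gets probability (1 − 1/9)/2 = 4/9; weight (1/4)·(4/9) = 1/9.
The weights sum to 11/24.
So P(the ruby in chest 1 | the guide opened chest 3) = (1/8) / (11/24) = 3/11.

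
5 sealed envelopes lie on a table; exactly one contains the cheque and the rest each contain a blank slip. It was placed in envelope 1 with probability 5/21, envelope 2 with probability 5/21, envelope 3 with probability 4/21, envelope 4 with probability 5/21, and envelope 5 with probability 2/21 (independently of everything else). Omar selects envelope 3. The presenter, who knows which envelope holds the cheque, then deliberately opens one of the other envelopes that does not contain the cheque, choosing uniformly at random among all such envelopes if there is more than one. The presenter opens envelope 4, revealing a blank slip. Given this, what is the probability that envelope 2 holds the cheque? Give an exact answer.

1/3

Condition on the true location of the cheque.
If it is in either of envelopes 1 and 2 (prior 5/21 each): the presenter has 3 equally likely choices, so probability 1/3; weight (5/21)·(1/3) = 5/63 each.
If it is in envelope 3 (prior 4/21): the presenter has 4 equally likely choices, so probability 1/4; weight (4/21)·(1/4) = 1/21.
If it is in envelope 4 (prior 5/21): the presenter opened envelope 4, so this case is ruled out; weight (5/21)·0 = 0.
If it is in envelope 5 (prior 2/21): the presenter has 3 equally likely choices, so probability 1/3; weight (2/21)·(1/3) = 2/63.
The weights sum to 5/21.
So P(the cheque in envelope 2 | the presenter opened envelope 4) = (5/63) / (5/21) = 1/3.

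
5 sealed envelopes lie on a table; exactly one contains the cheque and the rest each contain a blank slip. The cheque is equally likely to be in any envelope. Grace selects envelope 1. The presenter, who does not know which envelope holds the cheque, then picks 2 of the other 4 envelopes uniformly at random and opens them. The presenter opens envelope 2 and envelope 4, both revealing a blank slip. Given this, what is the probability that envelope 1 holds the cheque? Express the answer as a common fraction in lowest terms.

1/3

Because the presenter chose which envelopes to open without knowing where the cheque is, the choice is independent of the prize location. Learning that none of the 2 opened envelopes holds the cheque simply rules out those 2 locations and leaves the remaining 3 envelopes still equally likely by symmetry.
So P(the cheque in envelope 1) = 1/3.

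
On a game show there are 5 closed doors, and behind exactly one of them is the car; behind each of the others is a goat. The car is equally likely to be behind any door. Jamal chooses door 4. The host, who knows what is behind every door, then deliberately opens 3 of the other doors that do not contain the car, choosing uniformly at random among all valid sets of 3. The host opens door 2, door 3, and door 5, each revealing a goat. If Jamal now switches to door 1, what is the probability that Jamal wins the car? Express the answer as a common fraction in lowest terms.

Condition on the true location of the car.
If it is behind door 1 (prior 1/5): the host has no choice, probability 1; weight (1/5)·1 = 1/5.
If it is behind any of doors 2, 3, and 5 (prior 1/5 each): that door was opened and seen not to hold the prize — ruled out; weight (1/5)·0 = 0 each.
If it is behind door 4 (prior 1/5): the host has 4 equally likely choices, so probability 1/4; weight (1/5)·(1/4) = 1/20.
The weights sum to 1/4.
So P(the car behind door 1 | the host opened door 2, door 3, and door 5) = (1/5) / (1/4) = 4/5.

4/5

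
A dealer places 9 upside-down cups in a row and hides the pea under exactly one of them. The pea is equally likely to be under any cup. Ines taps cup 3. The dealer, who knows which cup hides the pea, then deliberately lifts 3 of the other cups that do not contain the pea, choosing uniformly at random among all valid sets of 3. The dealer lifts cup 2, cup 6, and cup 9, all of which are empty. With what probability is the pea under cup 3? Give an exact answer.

Apply Bayes' rule, conditioning on where the pea actually is.
If it is under any of cups 1, 4, 5, 7, and 8 (prior 1/9 each): the dealer has 35 equally likely choices, so probability 1/35; weight (1/9)·(1/35) = 1/315 each.
If it is under any of cups 2, 6, and 9 (prior 1/9 each): that cup was opened and seen not to hold the prize — ruled out; weight (1/9)·0 = 0 each.
If it is under cup 3 (prior 1/9): the dealer has 56 equally likely choices, so probability 1/56; weight (1/9)·(1/56) = 1/504.
The weights sum to 1/56.
So P(the pea under cup 3 | the dealer opened cup 2, cup 6, and cup 9) = (1/504) / (1/56) = 1/9.

1/9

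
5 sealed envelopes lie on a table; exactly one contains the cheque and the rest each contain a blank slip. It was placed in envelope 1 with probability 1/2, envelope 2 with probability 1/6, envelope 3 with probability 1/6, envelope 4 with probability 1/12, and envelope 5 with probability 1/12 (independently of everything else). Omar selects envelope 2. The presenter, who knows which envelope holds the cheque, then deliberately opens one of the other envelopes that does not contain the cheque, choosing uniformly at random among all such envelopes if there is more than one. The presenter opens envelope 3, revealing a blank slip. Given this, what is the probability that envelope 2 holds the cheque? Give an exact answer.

Condition on the true location of the cheque.
If it is in envelope 1 (prior 1/2): the presenter has 3 equally likely choices, so probability 1/3; weight (1/2)·(1/3) = 1/6.
If it is in envelope 2 (prior 1/6): the presenter has 4 equally likely choices, so probability 1/4; weight (1/6)·(1/4) = 1/24.
If it is in envelope 3 (prior 1/6): the presenter opened envelope 3, so this case is ruled out; weight (1/6)·0 = 0.
If it is in either of envelopes 4 and 5 (prior 1/12 each): the presenter has 3 equally likely choices, so probability 1/3; weight (1/12)·(1/3) = 1/36 each.
The weights sum to 19/72.
So P(the cheque in envelope 2 | the presenter opened envelope 3) = (1/24) / (19/72) = 3/19.

3/19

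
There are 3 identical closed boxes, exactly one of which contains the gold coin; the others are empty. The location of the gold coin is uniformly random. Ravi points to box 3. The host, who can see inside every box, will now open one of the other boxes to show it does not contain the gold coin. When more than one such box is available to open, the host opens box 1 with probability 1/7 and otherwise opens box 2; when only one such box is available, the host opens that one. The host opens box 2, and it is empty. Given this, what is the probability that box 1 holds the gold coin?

Consider each possible location of the gold coin in turn.
If it is in box 1 (prior 1/3): only box 2 is available, probability 1; weight (1/3)·1 = 1/3.
If it is in box 2 (prior 1/3): the host opened box 2, so this case is ruled out; weight (1/3)·0 = 0.
If it is in box 3 (prior 1/3): box 1 is available but not opened, probability 6/7; weight (1/3)·(6/7) = 2/7.
The weights sum to 13/21.
So P(the gold coin in box 1 | the host opened box 2) = (1/3) / (13/21) = 7/13.

7/13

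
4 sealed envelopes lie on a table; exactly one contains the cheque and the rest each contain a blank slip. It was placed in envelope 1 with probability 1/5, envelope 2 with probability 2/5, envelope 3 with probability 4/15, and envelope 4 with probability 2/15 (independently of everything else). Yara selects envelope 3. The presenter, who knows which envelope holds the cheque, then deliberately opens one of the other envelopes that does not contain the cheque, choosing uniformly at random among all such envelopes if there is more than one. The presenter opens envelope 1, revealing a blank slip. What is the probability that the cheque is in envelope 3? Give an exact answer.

Consider each possible location of the cheque in turn.
If it is in envelope 1 (prior 1/5): the presenter opened envelope 1, so this case is ruled out; weight (1/5)·0 = 0.
If it is in envelope 2 (prior 2/5): the presenter has 2 equally likely choices, so probability 1/2; weight (2/5)·(1/2) = 1/5.
If it is in envelope 3 (prior 4/15): the presenter has 3 equally likely choices, so probability 1/3; weight (4/15)·(1/3) = 4/45.
If it is in envelope 4 (prior 2/15): the presenter has 2 equally likely choices, so probability 1/2; weight (2/15)·(1/2) = 1/15.
The weights sum to 16/45.
So P(the cheque in envelope 3 | the presenter opened envelope 1) = (4/45) / (16/45) = 1/4.

1/4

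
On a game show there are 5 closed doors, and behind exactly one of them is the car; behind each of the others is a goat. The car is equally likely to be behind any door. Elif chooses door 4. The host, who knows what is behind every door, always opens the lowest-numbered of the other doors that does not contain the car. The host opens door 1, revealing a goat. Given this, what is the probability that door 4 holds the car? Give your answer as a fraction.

1/4

Apply Bayes' rule, conditioning on where the car actually is.
If it is behind door 1 (prior 1/5): the host opened door 1, so this case is ruled out; weight (1/5)·0 = 0.
If it is behind any of doors 2, 3, 4, and 5 (prior 1/5 each): door 1 is the lowest-numbered option available, probability 1; weight (1/5)·1 = 1/5 each.
The weights sum to 4/5.
So P(the car behind door 4 | the host opened door 1) = (1/5) / (4/5) = 1/4.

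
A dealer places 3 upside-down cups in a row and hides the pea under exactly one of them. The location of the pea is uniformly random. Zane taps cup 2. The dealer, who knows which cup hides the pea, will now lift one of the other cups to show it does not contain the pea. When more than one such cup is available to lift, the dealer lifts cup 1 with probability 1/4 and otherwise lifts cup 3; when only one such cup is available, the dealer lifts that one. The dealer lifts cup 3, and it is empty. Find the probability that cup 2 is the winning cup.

Apply Bayes' rule, conditioning on where the pea actually is.
If it is under cup 1 (prior 1/3): only cup 3 is available, probability 1; weight (1/3)·1 = 1/3.
If it is under cup 2 (prior 1/3): cup 1 is available but not opened, probability 3/4; weight (1/3)·(3/4) = 1/4.
If it is under cup 3 (prior 1/3): the dealer opened cup 3, so this case is ruled out; weight (1/3)·0 = 0.
The weights sum to 7/12.
So P(the pea under cup 2 | the dealer opened cup 3) = (1/4) / (7/12) = 3/7.

3/7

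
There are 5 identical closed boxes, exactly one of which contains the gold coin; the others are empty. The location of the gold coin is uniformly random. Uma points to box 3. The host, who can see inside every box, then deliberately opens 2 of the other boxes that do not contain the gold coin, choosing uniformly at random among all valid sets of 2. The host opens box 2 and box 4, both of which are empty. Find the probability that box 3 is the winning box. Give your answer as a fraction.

1/5

Apply Bayes' rule, conditioning on where the gold coin actually is.
If it is in either of boxes 1 and 5 (prior 1/5 each): the host has 3 equally likely choices, so probability 1/3; weight (1/5)·(1/3) = 1/15 each.
If it is in either of boxes 2 and 4 (prior 1/5 each): that box was opened and seen not to hold the prize — ruled out; weight (1/5)·0 = 0 each.
If it is in box 3 (prior 1/5): the host has 6 equally likely choices, so probability 1/6; weight (1/5)·(1/6) = 1/30.
The weights sum to 1/6.
So P(the gold coin in box 3 | the host opened box 2 and box 4) = (1/30) / (1/6) = 1/5.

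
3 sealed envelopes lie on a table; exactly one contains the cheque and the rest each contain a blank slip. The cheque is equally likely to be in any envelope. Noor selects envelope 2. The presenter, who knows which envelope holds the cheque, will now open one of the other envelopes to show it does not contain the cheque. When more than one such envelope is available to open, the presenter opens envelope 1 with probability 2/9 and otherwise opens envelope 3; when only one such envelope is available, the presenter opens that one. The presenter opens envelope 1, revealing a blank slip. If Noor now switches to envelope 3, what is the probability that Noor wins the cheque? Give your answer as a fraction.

Condition on the true location of the cheque.
If it is in envelope 1 (prior 1/3): the presenter opened envelope 1, so this case is ruled out; weight (1/3)·0 = 0.
If it is in envelope 2 (prior 1/3): envelope 1 is available, opened with probability 2/9; weight (1/3)·(2/9) = 2/27.
If it is in envelope 3 (prior 1/3): only envelope 1 is available, probability 1; weight (1/3)·1 = 1/3.
The weights sum to 11/27.
So P(the cheque in envelope 3 | the presenter opened envelope 1) = (1/3) / (11/27) = 9/11.

9/11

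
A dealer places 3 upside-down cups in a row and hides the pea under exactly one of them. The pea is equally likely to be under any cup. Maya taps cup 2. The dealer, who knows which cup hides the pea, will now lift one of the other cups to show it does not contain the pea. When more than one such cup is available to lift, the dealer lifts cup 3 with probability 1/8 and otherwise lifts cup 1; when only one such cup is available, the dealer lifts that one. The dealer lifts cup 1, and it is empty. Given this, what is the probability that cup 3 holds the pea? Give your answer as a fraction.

8/15

Condition on the true location of the pea.
If it is under cup 1 (prior 1/3): the dealer opened cup 1, so this case is ruled out; weight (1/3)·0 = 0.
If it is under cup 2 (prior 1/3): cup 3 is available but not opened, probability 7/8; weight (1/3)·(7/8) = 7/24.
If it is under cup 3 (prior 1/3): only cup 1 is available, probability 1; weight (1/3)·1 = 1/3.
The weights sum to 5/8.
So P(the pea under cup 3 | the dealer opened cup 1) = (1/3) / (5/8) = 8/15.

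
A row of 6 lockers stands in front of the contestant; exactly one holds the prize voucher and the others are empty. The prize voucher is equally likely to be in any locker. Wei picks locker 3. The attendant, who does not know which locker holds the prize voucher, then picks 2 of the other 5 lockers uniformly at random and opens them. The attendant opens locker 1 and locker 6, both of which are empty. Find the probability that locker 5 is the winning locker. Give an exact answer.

Apply Bayes' rule, conditioning on where the prize voucher actually is.
If it is in either of lockers 1 and 6 (prior 1/6 each): that locker was opened and seen not to hold the prize — ruled out; weight (1/6)·0 = 0 each.
If it is in any of lockers 2, 3, 4, and 5 (prior 1/6 each): the attendant picks exactly this set with probability 1/10 regardless, and none is the prize; weight (1/6)·(1/10) = 1/60 each.
The weights sum to 1/15.
So P(the prize voucher in locker 5 | the attendant opened locker 1 and locker 6) = (1/60) / (1/15) = 1/4.

1/4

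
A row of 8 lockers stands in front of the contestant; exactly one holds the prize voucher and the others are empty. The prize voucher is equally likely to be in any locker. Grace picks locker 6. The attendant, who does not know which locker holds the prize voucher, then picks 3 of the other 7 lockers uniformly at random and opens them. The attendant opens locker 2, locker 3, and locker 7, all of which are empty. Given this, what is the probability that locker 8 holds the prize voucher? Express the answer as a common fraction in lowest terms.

1/5

Consider each possible location of the prize voucher in turn.
If it is in any of lockers 1, 4, 5, 6, and 8 (prior 1/8 each): the attendant picks exactly this set with probability 1/35 regardless, and none is the prize; weight (1/8)·(1/35) = 1/280 each.
If it is in any of lockers 2, 3, and 7 (prior 1/8 each): that locker was opened and seen not to hold the prize — ruled out; weight (1/8)·0 = 0 each.
The weights sum to 1/56.
So P(the prize voucher in locker 8 | the attendant opened locker 2, locker 3, and locker 7) = (1/280) / (1/56) = 1/5.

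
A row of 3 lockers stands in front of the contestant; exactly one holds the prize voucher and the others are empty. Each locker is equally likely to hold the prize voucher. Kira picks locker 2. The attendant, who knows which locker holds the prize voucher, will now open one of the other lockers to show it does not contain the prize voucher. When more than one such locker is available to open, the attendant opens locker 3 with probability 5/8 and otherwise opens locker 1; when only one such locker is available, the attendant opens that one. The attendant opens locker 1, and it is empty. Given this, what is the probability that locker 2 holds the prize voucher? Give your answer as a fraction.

Condition on the true location of the prize voucher.
If it is in locker 1 (prior 1/3): the attendant opened locker 1, so this case is ruled out; weight (1/3)·0 = 0.
If it is in locker 2 (prior 1/3): locker 3 is available but not opened, probability 3/8; weight (1/3)·(3/8) = 1/8.
If it is in locker 3 (prior 1/3): only locker 1 is available, probability 1; weight (1/3)·1 = 1/3.
The weights sum to 11/24.
So P(the prize voucher in locker 2 | the attendant opened locker 1) = (1/8) / (11/24) = 3/11.

3/11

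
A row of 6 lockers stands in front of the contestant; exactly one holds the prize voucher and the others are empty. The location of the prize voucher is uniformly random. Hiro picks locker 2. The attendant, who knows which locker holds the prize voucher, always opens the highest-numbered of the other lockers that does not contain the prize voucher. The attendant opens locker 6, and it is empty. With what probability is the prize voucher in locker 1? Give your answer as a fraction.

1/5

Apply Bayes' rule, conditioning on where the prize voucher actually is.
If it is in any of lockers 1, 2, 3, 4, and 5 (prior 1/6 each): locker 6 is the highest-numbered option available, probability 1; weight (1/6)·1 = 1/6 each.
If it is in locker 6 (prior 1/6): the attendant opened locker 6, so this case is ruled out; weight (1/6)·0 = 0.
The weights sum to 5/6.
So P(the prize voucher in locker 1 | the attendant opened locker 6) = (1/6) / (5/6) = 1/5.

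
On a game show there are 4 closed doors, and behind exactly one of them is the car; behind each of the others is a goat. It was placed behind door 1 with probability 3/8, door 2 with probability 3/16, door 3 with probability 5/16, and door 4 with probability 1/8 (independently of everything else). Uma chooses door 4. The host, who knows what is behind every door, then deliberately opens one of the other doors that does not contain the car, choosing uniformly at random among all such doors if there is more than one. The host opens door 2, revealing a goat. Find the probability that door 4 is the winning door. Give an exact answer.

Consider each possible location of the car in turn.
If it is behind door 1 (prior 3/8): the host has 2 equally likely choices, so probability 1/2; weight (3/8)·(1/2) = 3/16.
If it is behind door 2 (prior 3/16): the host opened door 2, so this case is ruled out; weight (3/16)·0 = 0.
If it is behind door 3 (prior 5/16): the host has 2 equally likely choices, so probability 1/2; weight (5/16)·(1/2) = 5/32.
If it is behind door 4 (prior 1/8): the host has 3 equally likely choices, so probability 1/3; weight (1/8)·(1/3) = 1/24.
The weights sum to 37/96.
So P(the car behind door 4 | the host opened door 2) = (1/24) / (37/96) = 4/37.

4/37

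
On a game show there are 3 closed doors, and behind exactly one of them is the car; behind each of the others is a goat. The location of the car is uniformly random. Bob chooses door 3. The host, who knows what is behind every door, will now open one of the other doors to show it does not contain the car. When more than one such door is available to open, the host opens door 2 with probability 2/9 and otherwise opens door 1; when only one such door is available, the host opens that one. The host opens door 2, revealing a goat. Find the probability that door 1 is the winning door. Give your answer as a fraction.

Consider each possible location of the car in turn.
If it is behind door 1 (prior 1/3): only door 2 is available, probability 1; weight (1/3)·1 = 1/3.
If it is behind door 2 (prior 1/3): the host opened door 2, so this case is ruled out; weight (1/3)·0 = 0.
If it is behind door 3 (prior 1/3): door 2 is available, opened with probability 2/9; weight (1/3)·(2/9) = 2/27.
The weights sum to 11/27.
So P(the car behind door 1 | the host opened door 2) = (1/3) / (11/27) = 9/11.

9/11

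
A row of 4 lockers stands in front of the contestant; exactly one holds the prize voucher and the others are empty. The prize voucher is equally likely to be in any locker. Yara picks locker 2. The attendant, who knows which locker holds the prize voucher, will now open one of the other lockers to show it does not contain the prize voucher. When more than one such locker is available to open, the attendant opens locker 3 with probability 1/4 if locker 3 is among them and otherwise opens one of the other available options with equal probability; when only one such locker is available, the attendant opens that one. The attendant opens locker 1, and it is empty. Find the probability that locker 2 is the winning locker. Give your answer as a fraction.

Apply Bayes' rule, conditioning on where the prize voucher actually is.
If it is in locker 1 (prior 1/4): the attendant opened locker 1, so this case is ruled out; weight (1/4)·0 = 0.
If it is in locker 2 (prior 1/4): locker 3 is available but not opened; locker 1 gets probability (1 − 1/4)/2 = 3/8; weight (1/4)·(3/8) = 3/32.
If it is in locker 3 (prior 1/4): locker 3 holds the prize so is unavailable; the attendant chooses uniformly among the 2 others, probability 1/2; weight (1/4)·(1/2) = 1/8.
If it is in locker 4 (prior 1/4): locker 3 is available but not opened, probability 3/4; weight (1/4)·(3/4) = 3/16.
The weights sum to 13/32.
So P(the prize voucher in locker 2 | the attendant opened locker 1) = (3/32) / (13/32) = 3/13.

3/13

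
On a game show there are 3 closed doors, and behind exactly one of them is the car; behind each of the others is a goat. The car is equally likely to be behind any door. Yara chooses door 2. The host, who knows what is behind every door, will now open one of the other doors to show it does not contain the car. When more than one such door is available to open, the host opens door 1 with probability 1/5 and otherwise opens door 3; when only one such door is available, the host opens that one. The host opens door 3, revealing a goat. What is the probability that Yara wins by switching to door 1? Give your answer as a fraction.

Consider each possible location of the car in turn.
If it is behind door 1 (prior 1/3): only door 3 is available, probability 1; weight (1/3)·1 = 1/3.
If it is behind door 2 (prior 1/3): door 1 is available but not opened, probability 4/5; weight (1/3)·(4/5) = 4/15.
If it is behind door 3 (prior 1/3): the host opened door 3, so this case is ruled out; weight (1/3)·0 = 0.
The weights sum to 3/5.
So P(the car behind door 1 | the host opened door 3) = (1/3) / (3/5) = 5/9.

5/9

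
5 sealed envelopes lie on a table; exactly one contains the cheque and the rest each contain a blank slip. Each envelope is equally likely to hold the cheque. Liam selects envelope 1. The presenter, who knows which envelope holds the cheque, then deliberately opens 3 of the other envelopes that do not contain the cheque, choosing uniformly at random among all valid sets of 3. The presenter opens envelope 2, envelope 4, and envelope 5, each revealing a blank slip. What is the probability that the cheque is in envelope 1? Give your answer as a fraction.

Apply Bayes' rule, conditioning on where the cheque actually is.
If it is in envelope 1 (prior 1/5): the presenter has 4 equally likely choices, so probability 1/4; weight (1/5)·(1/4) = 1/20.
If it is in any of envelopes 2, 4, and 5 (prior 1/5 each): that envelope was opened and seen not to hold the prize — ruled out; weight (1/5)·0 = 0 each.
If it is in envelope 3 (prior 1/5): the presenter has no choice, probability 1; weight (1/5)·1 = 1/5.
The weights sum to 1/4.
So P(the cheque in envelope 1 | the presenter opened envelope 2, envelope 4, and envelope 5) = (1/20) / (1/4) = 1/5.

1/5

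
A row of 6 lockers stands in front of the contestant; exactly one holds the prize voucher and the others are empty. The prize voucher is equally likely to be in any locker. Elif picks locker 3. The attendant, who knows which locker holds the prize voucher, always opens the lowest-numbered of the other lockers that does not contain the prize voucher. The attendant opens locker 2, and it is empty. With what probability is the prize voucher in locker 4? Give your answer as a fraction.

Condition on the true location of the prize voucher.
If it is in locker 1 (prior 1/6): locker 2 is the lowest-numbered option available, probability 1; weight (1/6)·1 = 1/6.
If it is in locker 2 (prior 1/6): the attendant opened locker 2, so this case is ruled out; weight (1/6)·0 = 0.
If it is in any of lockers 3, 4, 5, and 6 (prior 1/6 each): the attendant would have opened locker 1 instead, probability 0; weight (1/6)·0 = 0 each.
The weights sum to 1/6.
So P(the prize voucher in locker 4 | the attendant opened locker 2) = 0 / (1/6) = 0.

0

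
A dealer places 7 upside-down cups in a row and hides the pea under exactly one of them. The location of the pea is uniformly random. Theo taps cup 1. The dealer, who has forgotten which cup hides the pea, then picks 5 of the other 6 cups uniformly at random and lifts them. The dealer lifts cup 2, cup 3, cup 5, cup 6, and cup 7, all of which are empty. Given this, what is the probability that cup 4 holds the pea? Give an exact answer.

Consider each possible location of the pea in turn.
If it is under either of cups 1 and 4 (prior 1/7 each): the dealer picks exactly this set with probability 1/6 regardless, and none is the prize; weight (1/7)·(1/6) = 1/42 each.
If it is under any of cups 2, 3, 5, 6, and 7 (prior 1/7 each): that cup was opened and seen not to hold the prize — ruled out; weight (1/7)·0 = 0 each.
The weights sum to 1/21.
So P(the pea under cup 4 | the dealer opened cup 2, cup 3, cup 5, cup 6, and cup 7) = (1/42) / (1/21) = 1/2.

1/2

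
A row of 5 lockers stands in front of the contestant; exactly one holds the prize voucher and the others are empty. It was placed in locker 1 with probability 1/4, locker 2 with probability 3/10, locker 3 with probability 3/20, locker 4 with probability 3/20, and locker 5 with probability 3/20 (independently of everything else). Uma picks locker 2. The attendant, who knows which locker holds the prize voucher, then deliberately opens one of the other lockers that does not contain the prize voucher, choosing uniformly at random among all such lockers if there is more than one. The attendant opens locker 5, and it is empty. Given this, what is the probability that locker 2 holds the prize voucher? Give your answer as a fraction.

9/31

Consider each possible location of the prize voucher in turn.
If it is in locker 1 (prior 1/4): the attendant has 3 equally likely choices, so probability 1/3; weight (1/4)·(1/3) = 1/12.
If it is in locker 2 (prior 3/10): the attendant has 4 equally likely choices, so probability 1/4; weight (3/10)·(1/4) = 3/40.
If it is in either of lockers 3 and 4 (prior 3/20 each): the attendant has 3 equally likely choices, so probability 1/3; weight (3/20)·(1/3) = 1/20 each.
If it is in locker 5 (prior 3/20): the attendant opened locker 5, so this case is ruled out; weight (3/20)·0 = 0.
The weights sum to 31/120.
So P(the prize voucher in locker 2 | the attendant opened locker 5) = (3/40) / (31/120) = 9/31.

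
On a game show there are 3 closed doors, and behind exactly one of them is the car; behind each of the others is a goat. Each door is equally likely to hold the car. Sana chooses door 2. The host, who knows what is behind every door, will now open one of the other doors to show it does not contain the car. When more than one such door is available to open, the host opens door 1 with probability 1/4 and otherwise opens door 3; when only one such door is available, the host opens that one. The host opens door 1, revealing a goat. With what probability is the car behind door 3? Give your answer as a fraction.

Consider each possible location of the car in turn.
If it is behind door 1 (prior 1/3): the host opened door 1, so this case is ruled out; weight (1/3)·0 = 0.
If it is behind door 2 (prior 1/3): door 1 is available, opened with probability 1/4; weight (1/3)·(1/4) = 1/12.
If it is behind door 3 (prior 1/3): only door 1 is available, probability 1; weight (1/3)·1 = 1/3.
The weights sum to 5/12.
So P(the car behind door 3 | the host opened door 1) = (1/3) / (5/12) = 4/5.

4/5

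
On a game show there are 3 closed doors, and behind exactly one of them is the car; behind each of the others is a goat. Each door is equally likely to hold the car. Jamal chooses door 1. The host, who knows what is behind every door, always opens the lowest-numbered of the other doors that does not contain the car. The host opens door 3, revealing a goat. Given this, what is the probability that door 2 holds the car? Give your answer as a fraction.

Condition on the true location of the car.
If it is behind door 1 (prior 1/3): the host would have opened door 2 instead, probability 0; weight (1/3)·0 = 0.
If it is behind door 2 (prior 1/3): door 3 is the lowest-numbered option available, probability 1; weight (1/3)·1 = 1/3.
If it is behind door 3 (prior 1/3): the host opened door 3, so this case is ruled out; weight (1/3)·0 = 0.
The weights sum to 1/3.
So P(the car behind door 2 | the host opened door 3) = (1/3) / (1/3) = 1.

1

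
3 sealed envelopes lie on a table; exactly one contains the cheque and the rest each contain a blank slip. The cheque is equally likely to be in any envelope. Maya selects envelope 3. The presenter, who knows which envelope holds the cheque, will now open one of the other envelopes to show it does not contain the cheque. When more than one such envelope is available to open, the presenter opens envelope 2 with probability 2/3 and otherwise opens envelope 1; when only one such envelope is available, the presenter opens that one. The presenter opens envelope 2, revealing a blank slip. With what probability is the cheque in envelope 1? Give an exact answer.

3/5

Consider each possible location of the cheque in turn.
If it is in envelope 1 (prior 1/3): only envelope 2 is available, probability 1; weight (1/3)·1 = 1/3.
If it is in envelope 2 (prior 1/3): the presenter opened envelope 2, so this case is ruled out; weight (1/3)·0 = 0.
If it is in envelope 3 (prior 1/3): envelope 2 is available, opened with probability 2/3; weight (1/3)·(2/3) = 2/9.
The weights sum to 5/9.
So P(the cheque in envelope 1 | the presenter opened envelope 2) = (1/3) / (5/9) = 3/5.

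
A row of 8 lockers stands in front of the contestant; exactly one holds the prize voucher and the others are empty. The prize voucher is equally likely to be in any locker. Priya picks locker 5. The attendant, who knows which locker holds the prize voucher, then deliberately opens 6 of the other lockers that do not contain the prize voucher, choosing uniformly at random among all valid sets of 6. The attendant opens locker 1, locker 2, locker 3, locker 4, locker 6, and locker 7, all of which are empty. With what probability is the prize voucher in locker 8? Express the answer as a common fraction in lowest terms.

Condition on the true location of the prize voucher.
If it is in any of lockers 1, 2, 3, 4, 6, and 7 (prior 1/8 each): that locker was opened and seen not to hold the prize — ruled out; weight (1/8)·0 = 0 each.
If it is in locker 5 (prior 1/8): the attendant has 7 equally likely choices, so probability 1/7; weight (1/8)·(1/7) = 1/56.
If it is in locker 8 (prior 1/8): the attendant has no choice, probability 1; weight (1/8)·1 = 1/8.
The weights sum to 1/7.
So P(the prize voucher in locker 8 | the attendant opened locker 1, locker 2, locker 3, locker 4, locker 6, and locker 7) = (1/8) / (1/7) = 7/8.

7/8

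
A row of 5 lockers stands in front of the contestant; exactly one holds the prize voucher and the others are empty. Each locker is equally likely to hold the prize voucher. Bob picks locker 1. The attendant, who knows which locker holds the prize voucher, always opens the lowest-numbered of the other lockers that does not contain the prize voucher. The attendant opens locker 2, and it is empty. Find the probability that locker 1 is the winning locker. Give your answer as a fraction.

1/4

Apply Bayes' rule, conditioning on where the prize voucher actually is.
If it is in any of lockers 1, 3, 4, and 5 (prior 1/5 each): locker 2 is the lowest-numbered option available, probability 1; weight (1/5)·1 = 1/5 each.
If it is in locker 2 (prior 1/5): the attendant opened locker 2, so this case is ruled out; weight (1/5)·0 = 0.
The weights sum to 4/5.
So P(the prize voucher in locker 1 | the attendant opened locker 2) = (1/5) / (4/5) = 1/4.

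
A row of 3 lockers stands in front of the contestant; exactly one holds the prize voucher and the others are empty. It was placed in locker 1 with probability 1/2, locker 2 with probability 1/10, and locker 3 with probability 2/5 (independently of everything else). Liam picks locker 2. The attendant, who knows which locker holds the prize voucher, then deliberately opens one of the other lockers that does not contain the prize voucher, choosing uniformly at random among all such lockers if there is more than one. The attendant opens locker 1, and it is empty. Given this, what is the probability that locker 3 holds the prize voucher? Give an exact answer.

Consider each possible location of the prize voucher in turn.
If it is in locker 1 (prior 1/2): the attendant opened locker 1, so this case is ruled out; weight (1/2)·0 = 0.
If it is in locker 2 (prior 1/10): the attendant has 2 equally likely choices, so probability 1/2; weight (1/10)·(1/2) = 1/20.
If it is in locker 3 (prior 2/5): the attendant has no choice, probability 1; weight (2/5)·1 = 2/5.
The weights sum to 9/20.
So P(the prize voucher in locker 3 | the attendant opened locker 1) = (2/5) / (9/20) = 8/9.

8/9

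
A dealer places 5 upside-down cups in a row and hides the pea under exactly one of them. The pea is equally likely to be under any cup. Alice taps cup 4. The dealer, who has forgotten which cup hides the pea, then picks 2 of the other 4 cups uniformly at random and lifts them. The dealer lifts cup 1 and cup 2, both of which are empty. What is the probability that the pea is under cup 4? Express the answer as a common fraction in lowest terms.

Condition on the true location of the pea.
If it is under either of cups 1 and 2 (prior 1/5 each): that cup was opened and seen not to hold the prize — ruled out; weight (1/5)·0 = 0 each.
If it is under any of cups 3, 4, and 5 (prior 1/5 each): the dealer picks exactly this set with probability 1/6 regardless, and none is the prize; weight (1/5)·(1/6) = 1/30 each.
The weights sum to 1/10.
So P(the pea under cup 4 | the dealer opened cup 1 and cup 2) = (1/30) / (1/10) = 1/3.

1/3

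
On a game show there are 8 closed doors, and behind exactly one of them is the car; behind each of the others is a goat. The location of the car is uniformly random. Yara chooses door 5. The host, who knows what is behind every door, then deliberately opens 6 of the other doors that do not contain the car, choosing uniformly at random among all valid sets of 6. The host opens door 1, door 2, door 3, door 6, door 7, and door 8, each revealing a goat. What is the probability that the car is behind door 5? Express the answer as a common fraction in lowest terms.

1/8

Condition on the true location of the car.
If it is behind any of doors 1, 2, 3, 6, 7, and 8 (prior 1/8 each): that door was opened and seen not to hold the prize — ruled out; weight (1/8)·0 = 0 each.
If it is behind door 4 (prior 1/8): the host has no choice, probability 1; weight (1/8)·1 = 1/8.
If it is behind door 5 (prior 1/8): the host has 7 equally likely choices, so probability 1/7; weight (1/8)·(1/7) = 1/56.
The weights sum to 1/7.
So P(the car behind door 5 | the host opened door 1, door 2, door 3, door 6, door 7, and door 8) = (1/56) / (1/7) = 1/8.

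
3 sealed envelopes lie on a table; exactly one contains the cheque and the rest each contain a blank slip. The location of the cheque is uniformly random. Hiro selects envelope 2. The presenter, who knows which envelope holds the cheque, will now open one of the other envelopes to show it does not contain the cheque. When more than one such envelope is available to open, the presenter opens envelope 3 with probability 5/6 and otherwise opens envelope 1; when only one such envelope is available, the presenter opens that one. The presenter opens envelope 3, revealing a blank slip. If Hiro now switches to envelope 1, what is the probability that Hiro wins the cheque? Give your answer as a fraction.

Consider each possible location of the cheque in turn.
If it is in envelope 1 (prior 1/3): only envelope 3 is available, probability 1; weight (1/3)·1 = 1/3.
If it is in envelope 2 (prior 1/3): envelope 3 is available, opened with probability 5/6; weight (1/3)·(5/6) = 5/18.
If it is in envelope 3 (prior 1/3): the presenter opened envelope 3, so this case is ruled out; weight (1/3)·0 = 0.
The weights sum to 11/18.
So P(the cheque in envelope 1 | the presenter opened envelope 3) = (1/3) / (11/18) = 6/11.

6/11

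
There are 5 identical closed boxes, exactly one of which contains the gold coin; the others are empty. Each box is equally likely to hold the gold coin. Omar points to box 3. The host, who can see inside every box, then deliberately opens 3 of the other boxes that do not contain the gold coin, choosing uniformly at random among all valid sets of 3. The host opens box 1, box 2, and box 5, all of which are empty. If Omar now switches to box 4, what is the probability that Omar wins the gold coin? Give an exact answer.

4/5

Apply Bayes' rule, conditioning on where the gold coin actually is.
If it is in any of boxes 1, 2, and 5 (prior 1/5 each): that box was opened and seen not to hold the prize — ruled out; weight (1/5)·0 = 0 each.
If it is in box 3 (prior 1/5): the host has 4 equally likely choices, so probability 1/4; weight (1/5)·(1/4) = 1/20.
If it is in box 4 (prior 1/5): the host has no choice, probability 1; weight (1/5)·1 = 1/5.
The weights sum to 1/4.
So P(the gold coin in box 4 | the host opened box 1, box 2, and box 5) = (1/5) / (1/4) = 4/5.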